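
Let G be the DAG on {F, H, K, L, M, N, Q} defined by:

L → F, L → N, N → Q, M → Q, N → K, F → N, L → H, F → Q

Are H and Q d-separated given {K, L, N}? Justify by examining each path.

Yes

Enumerating the 4 paths from H to Q and testing each for blocking by {K, L, N}:
  1. H ← L → F → Q — L:fork[blocks]; F:chain[open] ⇒ blocked
  2. H ← L → F → N → Q — L:fork[blocks]; F:chain[open]; N:chain[blocks] ⇒ blocked
  3. H ← L → N → Q — L:fork[blocks]; N:chain[blocks] ⇒ blocked
  4. H ← L → N ← F → Q — L:fork[blocks]; N:collider[open]; F:fork[open] ⇒ blocked
All paths are blocked; H ⊥ Q | {K, L, N} holds.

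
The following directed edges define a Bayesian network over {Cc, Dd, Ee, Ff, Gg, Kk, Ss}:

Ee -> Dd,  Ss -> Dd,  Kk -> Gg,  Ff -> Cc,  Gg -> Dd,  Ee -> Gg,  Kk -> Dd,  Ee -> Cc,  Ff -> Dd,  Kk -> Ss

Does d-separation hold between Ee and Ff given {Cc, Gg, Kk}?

There are 5 undirected paths between Ee and Ff; checking each against the conditioning set {Cc, Gg, Kk}:
  1. Ee → Gg ← Kk → Ss → Dd ← Ff — Gg:collider[open]; Kk:fork[blocks]; Ss:chain[open]; Dd:collider[blocks] ⇒ blocked
  2. Ee → Gg ← Kk → Dd ← Ff — Gg:collider[open]; Kk:fork[blocks]; Dd:collider[blocks] ⇒ blocked
  3. Ee → Gg → Dd ← Ff — Gg:chain[blocks]; Dd:collider[blocks] ⇒ blocked
  4. Ee → Cc ← Ff — Cc:collider[open] ⇒ active
  5. Ee → Dd ← Ff — Dd:collider[blocks] ⇒ blocked
Because an active path exists, Ee and Ff are not d-separated.

No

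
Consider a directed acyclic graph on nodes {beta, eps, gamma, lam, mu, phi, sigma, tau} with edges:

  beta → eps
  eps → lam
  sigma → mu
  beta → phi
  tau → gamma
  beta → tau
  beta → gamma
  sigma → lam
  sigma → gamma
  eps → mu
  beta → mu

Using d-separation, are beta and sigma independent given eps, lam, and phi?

Yes

We examine all 6 paths between beta and sigma:
  1. beta → mu ← sigma — mu:collider[blocks] ⇒ blocked
  2. beta → mu ← eps → lam ← sigma — mu:collider[blocks]; eps:fork[blocks]; lam:collider[open] ⇒ blocked
  3. beta → eps → mu ← sigma — eps:chain[blocks]; mu:collider[blocks] ⇒ blocked
  4. beta → eps → lam ← sigma — eps:chain[blocks]; lam:collider[open] ⇒ blocked
  5. beta → gamma ← sigma — gamma:collider[blocks] ⇒ blocked
  6. beta → tau → gamma ← sigma — tau:chain[open]; gamma:collider[blocks] ⇒ blocked
All paths are blocked; beta ⊥ sigma | {eps, lam, phi} holds.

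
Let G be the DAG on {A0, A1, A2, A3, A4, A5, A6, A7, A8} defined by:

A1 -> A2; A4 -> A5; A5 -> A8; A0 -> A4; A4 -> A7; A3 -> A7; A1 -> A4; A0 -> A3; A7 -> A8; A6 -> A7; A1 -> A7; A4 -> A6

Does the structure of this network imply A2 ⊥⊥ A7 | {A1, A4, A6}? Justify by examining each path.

There are 5 undirected paths between A2 and A7; checking each against the conditioning set {A1, A4, A6}:
Path 1: A2 ← A1 → A4 ← A0 → A3 → A7
  A1 is a fork here and A1 is conditioned on, so the path is blocked at A1.
Path 2: A2 ← A1 → A4 → A7
  A1 is a fork here and A1 is conditioned on, so the path is blocked at A1.
Path 3: A2 ← A1 → A4 → A6 → A7
  A1 is a fork here and A1 is conditioned on, so the path is blocked at A1.
Path 4: A2 ← A1 → A4 → A5 → A8 ← A7
  A1 is a fork here and A1 is conditioned on, so the path is blocked at A1.
Path 5: A2 ← A1 → A7
  A1 is a fork here and A1 is conditioned on, so the path is blocked at A1.
Every path is blocked, so A2 and A7 are d-separated given {A1, A4, A6}.

Yes — A2 and A7 are d-separated given {A1, A4, A6}.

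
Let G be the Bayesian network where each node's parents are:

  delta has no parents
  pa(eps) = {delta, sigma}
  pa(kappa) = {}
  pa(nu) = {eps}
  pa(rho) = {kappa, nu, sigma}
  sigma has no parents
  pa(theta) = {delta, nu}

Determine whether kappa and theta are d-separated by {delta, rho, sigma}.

No

We examine all 4 paths between kappa and theta:
Path 1: kappa → rho ← nu ← eps ← delta → theta
  delta is a fork here and delta is conditioned on, so the path is blocked at delta.
Path 2: kappa → rho ← nu → theta
  rho is a collider and rho is conditioned on, which opens it; nu is a fork and nu is not conditioned on — no node blocks this path, so it is active.
Path 3: kappa → rho ← sigma → eps → nu → theta
  sigma is a fork here and sigma is conditioned on, so the path is blocked at sigma.
Path 4: kappa → rho ← sigma → eps ← delta → theta
  sigma is a fork here and sigma is conditioned on, so the path is blocked at sigma.
Because an active path exists, kappa and theta are not d-separated.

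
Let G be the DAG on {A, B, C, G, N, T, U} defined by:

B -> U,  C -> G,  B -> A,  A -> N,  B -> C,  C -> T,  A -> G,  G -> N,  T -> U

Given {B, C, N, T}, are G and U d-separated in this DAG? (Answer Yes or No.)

Yes

6 paths connect G and U; each must be blocked for d-separation to hold:
Path 1: G → N ← A ← B → U
  B is a fork here and B is conditioned on, so the path is blocked at B.
Path 2: G → N ← A ← B → C → T → U
  B is a fork here and B is conditioned on, so the path is blocked at B.
Path 3: G ← C ← B → U
  C is a chain here and C is conditioned on, so the path is blocked at C.
Path 4: G ← C → T → U
  C is a fork here and C is conditioned on, so the path is blocked at C.
Path 5: G ← A ← B → U
  B is a fork here and B is conditioned on, so the path is blocked at B.
Path 6: G ← A ← B → C → T → U
  B is a fork here and B is conditioned on, so the path is blocked at B.
Every path is blocked, so G and U are d-separated given {B, C, N, T}.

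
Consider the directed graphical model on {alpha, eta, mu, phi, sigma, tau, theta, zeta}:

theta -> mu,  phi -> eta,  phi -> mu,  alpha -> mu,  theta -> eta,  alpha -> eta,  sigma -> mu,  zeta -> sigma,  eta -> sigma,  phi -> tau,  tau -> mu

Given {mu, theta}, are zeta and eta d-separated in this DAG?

5 paths connect zeta and eta; each must be blocked for d-separation to hold:
  1. zeta → sigma ← eta — sigma:collider[open] ⇒ active
  2. zeta → sigma → mu ← alpha → eta — sigma:chain[open]; mu:collider[open]; alpha:fork[open] ⇒ active
  3. zeta → sigma → mu ← theta → eta — sigma:chain[open]; mu:collider[open]; theta:fork[blocks] ⇒ blocked
  4. zeta → sigma → mu ← phi → eta — sigma:chain[open]; mu:collider[open]; phi:fork[open] ⇒ active
  5. zeta → sigma → mu ← tau ← phi → eta — sigma:chain[open]; mu:collider[open]; tau:chain[open]; phi:fork[open] ⇒ active
At least one path is unblocked, so d-separation fails.

No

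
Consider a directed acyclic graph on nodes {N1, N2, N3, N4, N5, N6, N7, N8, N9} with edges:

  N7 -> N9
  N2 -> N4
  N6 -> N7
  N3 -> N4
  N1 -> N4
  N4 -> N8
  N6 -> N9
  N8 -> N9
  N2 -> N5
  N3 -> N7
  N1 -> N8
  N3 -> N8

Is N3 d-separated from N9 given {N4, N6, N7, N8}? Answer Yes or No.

We examine all 5 paths between N3 and N9:
Path 1: N3 → N7 → N9
  N7 is a chain here and N7 is conditioned on, so the path is blocked at N7.
Path 2: N3 → N7 ← N6 → N9
  N6 is a fork here and N6 is conditioned on, so the path is blocked at N6.
Path 3: N3 → N8 → N9
  N8 is a chain here and N8 is conditioned on, so the path is blocked at N8.
Path 4: N3 → N4 ← N1 → N8 → N9
  N8 is a chain here and N8 is conditioned on, so the path is blocked at N8.
Path 5: N3 → N4 → N8 → N9
  N4 is a chain here and N4 is conditioned on, so the path is blocked at N4.
Since every path is blocked, d-separation holds.

Yes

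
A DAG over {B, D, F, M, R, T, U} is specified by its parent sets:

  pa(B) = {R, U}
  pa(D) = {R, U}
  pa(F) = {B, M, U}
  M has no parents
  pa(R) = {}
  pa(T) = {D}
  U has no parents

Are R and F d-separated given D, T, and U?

No

Enumerating the 4 paths from R to F and testing each for blocking by {D, T, U}:
Path 1: R → D ← U → F
  U is a fork here and U is conditioned on, so the path is blocked at U.
Path 2: R → D ← U → B → F
  U is a fork here and U is conditioned on, so the path is blocked at U.
Path 3: R → B → F
  B is a chain and B is not conditioned on — no node blocks this path, so it is active.
Path 4: R → B ← U → F
  B is a collider here and neither B nor any of its descendants is conditioned on, so the collider stays closed — the path is blocked at B.
Because an active path exists, R and F are not d-separated.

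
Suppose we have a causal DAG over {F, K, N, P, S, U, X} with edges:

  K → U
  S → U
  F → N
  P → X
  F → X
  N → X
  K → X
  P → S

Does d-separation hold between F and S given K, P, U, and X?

Yes — F and S are d-separated given {K, P, U, X}.

4 paths connect F and S; each must be blocked for d-separation to hold:
Path 1: F → N → X ← K → U ← S
  K is a fork here and K is conditioned on, so the path is blocked at K.
Path 2: F → N → X ← P → S
  P is a fork here and P is conditioned on, so the path is blocked at P.
Path 3: F → X ← K → U ← S
  K is a fork here and K is conditioned on, so the path is blocked at K.
Path 4: F → X ← P → S
  P is a fork here and P is conditioned on, so the path is blocked at P.
All paths are blocked; F ⊥ S | {K, P, U, X} holds.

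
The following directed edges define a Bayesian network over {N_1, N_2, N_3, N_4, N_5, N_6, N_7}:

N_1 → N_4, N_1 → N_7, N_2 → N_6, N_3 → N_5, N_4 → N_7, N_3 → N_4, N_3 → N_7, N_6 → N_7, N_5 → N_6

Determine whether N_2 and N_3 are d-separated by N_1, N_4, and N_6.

No

There are 4 undirected paths between N_2 and N_3; checking each against the conditioning set {N_1, N_4, N_6}:
  1. N_2 → N_6 ← N_5 ← N_3 — N_6:collider[open]; N_5:chain[open] ⇒ active
  2. N_2 → N_6 → N_7 ← N_4 ← N_3 — N_6:chain[blocks]; N_7:collider[blocks]; N_4:chain[blocks] ⇒ blocked
  3. N_2 → N_6 → N_7 ← N_1 → N_4 ← N_3 — N_6:chain[blocks]; N_7:collider[blocks]; N_1:fork[blocks]; N_4:collider[open] ⇒ blocked
  4. N_2 → N_6 → N_7 ← N_3 — N_6:chain[blocks]; N_7:collider[blocks] ⇒ blocked
At least one path is unblocked, so d-separation fails.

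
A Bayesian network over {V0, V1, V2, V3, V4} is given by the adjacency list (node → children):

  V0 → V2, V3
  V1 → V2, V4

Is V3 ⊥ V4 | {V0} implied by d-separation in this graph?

Yes

The only undirected path from V3 to V4 is:
Path 1: V3 ← V0 → V2 ← V1 → V4
  V0 is a fork here and V0 is conditioned on, so the path is blocked at V0.
Every path is blocked, so V3 and V4 are d-separated given {V0}.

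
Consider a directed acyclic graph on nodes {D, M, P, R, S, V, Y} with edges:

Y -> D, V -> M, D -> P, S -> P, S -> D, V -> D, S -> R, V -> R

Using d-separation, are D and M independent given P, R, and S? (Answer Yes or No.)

No

3 paths connect D and M; each must be blocked for d-separation to hold:
Path 1: D ← V → M
  V is a fork and V is not conditioned on — no node blocks this path, so it is active.
Path 2: D → P ← S → R ← V → M
  S is a fork here and S is conditioned on, so the path is blocked at S.
Path 3: D ← S → R ← V → M
  S is a fork here and S is conditioned on, so the path is blocked at S.
At least one path is unblocked, so d-separation fails.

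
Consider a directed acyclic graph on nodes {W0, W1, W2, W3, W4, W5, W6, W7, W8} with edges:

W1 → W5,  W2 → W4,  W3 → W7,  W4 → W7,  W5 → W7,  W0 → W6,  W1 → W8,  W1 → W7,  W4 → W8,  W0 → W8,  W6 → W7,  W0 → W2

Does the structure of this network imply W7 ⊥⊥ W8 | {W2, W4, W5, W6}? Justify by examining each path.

No

There are 6 undirected paths between W7 and W8; checking each against the conditioning set {W2, W4, W5, W6}:
  1. W7 ← W4 ← W2 ← W0 → W8 — W4:chain[blocks]; W2:chain[blocks]; W0:fork[open] ⇒ blocked
  2. W7 ← W4 → W8 — W4:fork[blocks] ⇒ blocked
  3. W7 ← W5 ← W1 → W8 — W5:chain[blocks]; W1:fork[open] ⇒ blocked
  4. W7 ← W1 → W8 — W1:fork[open] ⇒ active
  5. W7 ← W6 ← W0 → W2 → W4 → W8 — W6:chain[blocks]; W0:fork[open]; W2:chain[blocks]; W4:chain[blocks] ⇒ blocked
  6. W7 ← W6 ← W0 → W8 — W6:chain[blocks]; W0:fork[open] ⇒ blocked
At least one path is unblocked, so d-separation fails.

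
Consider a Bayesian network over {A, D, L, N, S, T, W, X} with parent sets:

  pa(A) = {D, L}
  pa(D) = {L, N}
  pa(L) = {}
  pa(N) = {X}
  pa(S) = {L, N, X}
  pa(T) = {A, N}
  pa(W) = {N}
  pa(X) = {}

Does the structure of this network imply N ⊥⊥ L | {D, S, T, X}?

6 paths connect N and L; each must be blocked for d-separation to hold:
Path 1: N → S ← L
  S is a collider and S is conditioned on, which opens it — no node blocks this path, so it is active.
Path 2: N → T ← A ← L
  T is a collider and T is conditioned on, which opens it; A is a chain and A is not conditioned on — no node blocks this path, so it is active.
Path 3: N → T ← A ← D ← L
  D is a chain here and D is conditioned on, so the path is blocked at D.
Path 4: N ← X → S ← L
  X is a fork here and X is conditioned on, so the path is blocked at X.
Path 5: N → D ← L
  D is a collider and D is conditioned on, which opens it — no node blocks this path, so it is active.
Path 6: N → D → A ← L
  D is a chain here and D is conditioned on, so the path is blocked at D.
Because an active path exists, N and L are not d-separated.

No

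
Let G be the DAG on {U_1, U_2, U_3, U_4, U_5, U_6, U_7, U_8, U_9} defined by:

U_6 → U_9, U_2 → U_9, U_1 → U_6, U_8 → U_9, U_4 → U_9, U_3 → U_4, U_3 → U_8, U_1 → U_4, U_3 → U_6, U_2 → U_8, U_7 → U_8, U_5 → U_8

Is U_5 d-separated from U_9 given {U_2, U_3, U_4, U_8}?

Yes — U_5 and U_9 are d-separated given {U_2, U_3, U_4, U_8}.

6 paths connect U_5 and U_9; each must be blocked for d-separation to hold:
Path 1: U_5 → U_8 → U_9
  U_8 is a chain here and U_8 is conditioned on, so the path is blocked at U_8.
Path 2: U_5 → U_8 ← U_3 → U_4 ← U_1 → U_6 → U_9
  U_3 is a fork here and U_3 is conditioned on, so the path is blocked at U_3.
Path 3: U_5 → U_8 ← U_3 → U_4 → U_9
  U_3 is a fork here and U_3 is conditioned on, so the path is blocked at U_3.
Path 4: U_5 → U_8 ← U_3 → U_6 ← U_1 → U_4 → U_9
  U_3 is a fork here and U_3 is conditioned on, so the path is blocked at U_3.
Path 5: U_5 → U_8 ← U_3 → U_6 → U_9
  U_3 is a fork here and U_3 is conditioned on, so the path is blocked at U_3.
Path 6: U_5 → U_8 ← U_2 → U_9
  U_2 is a fork here and U_2 is conditioned on, so the path is blocked at U_2.
Since every path is blocked, d-separation holds.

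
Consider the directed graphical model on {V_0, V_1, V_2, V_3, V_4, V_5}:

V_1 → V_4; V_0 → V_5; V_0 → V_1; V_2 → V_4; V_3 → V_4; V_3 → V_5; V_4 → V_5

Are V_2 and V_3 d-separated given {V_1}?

Yes

There are 3 undirected paths between V_2 and V_3; checking each against the conditioning set {V_1}:
Path 1: V_2 → V_4 ← V_1 ← V_0 → V_5 ← V_3
  V_4 is a collider here and neither V_4 nor any of its descendants is conditioned on, so the collider stays closed — the path is blocked at V_4.
Path 2: V_2 → V_4 ← V_3
  V_4 is a collider here and neither V_4 nor any of its descendants is conditioned on, so the collider stays closed — the path is blocked at V_4.
Path 3: V_2 → V_4 → V_5 ← V_3
  V_5 is a collider here and neither V_5 nor any of its descendants is conditioned on, so the collider stays closed — the path is blocked at V_5.
Every path is blocked, so V_2 and V_3 are d-separated given {V_1}.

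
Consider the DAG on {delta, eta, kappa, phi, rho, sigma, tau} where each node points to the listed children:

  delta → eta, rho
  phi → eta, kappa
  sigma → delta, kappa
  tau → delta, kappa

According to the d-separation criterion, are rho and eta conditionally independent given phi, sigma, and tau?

No

Enumerating the 3 paths from rho to eta and testing each for blocking by {phi, sigma, tau}:
  1. rho ← delta ← tau → kappa ← phi → eta — delta:chain[open]; tau:fork[blocks]; kappa:collider[blocks]; phi:fork[blocks] ⇒ blocked
  2. rho ← delta ← sigma → kappa ← phi → eta — delta:chain[open]; sigma:fork[blocks]; kappa:collider[blocks]; phi:fork[blocks] ⇒ blocked
  3. rho ← delta → eta — delta:fork[open] ⇒ active
At least one path is unblocked, so d-separation fails.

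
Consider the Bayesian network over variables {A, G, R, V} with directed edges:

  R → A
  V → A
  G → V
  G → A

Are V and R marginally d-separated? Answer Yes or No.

Yes — V and R are d-separated given ∅.

Enumerating the 2 paths from V to R and testing each for blocking by ∅:
  1. V → A ← R — A:collider[blocks] ⇒ blocked
  2. V ← G → A ← R — G:fork[open]; A:collider[blocks] ⇒ blocked
Since every path is blocked, d-separation holds.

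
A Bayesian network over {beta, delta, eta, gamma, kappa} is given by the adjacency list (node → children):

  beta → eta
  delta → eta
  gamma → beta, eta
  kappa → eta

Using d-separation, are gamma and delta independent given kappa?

Yes

There are 2 undirected paths between gamma and delta; checking each against the conditioning set {kappa}:
  1. gamma → eta ← delta — eta:collider[blocks] ⇒ blocked
  2. gamma → beta → eta ← delta — beta:chain[open]; eta:collider[blocks] ⇒ blocked
Every path is blocked, so gamma and delta are d-separated given {kappa}.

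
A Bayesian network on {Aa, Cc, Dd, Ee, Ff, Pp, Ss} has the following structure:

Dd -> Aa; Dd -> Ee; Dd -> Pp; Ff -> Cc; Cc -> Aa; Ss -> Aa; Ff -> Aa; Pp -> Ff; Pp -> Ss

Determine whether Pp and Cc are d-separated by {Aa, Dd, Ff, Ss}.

Yes — Pp and Cc are d-separated given {Aa, Dd, Ff, Ss}.

Enumerating the 6 paths from Pp to Cc and testing each for blocking by {Aa, Dd, Ff, Ss}:
Path 1: Pp ← Dd → Aa ← Cc
  Dd is a fork here and Dd is conditioned on, so the path is blocked at Dd.
Path 2: Pp ← Dd → Aa ← Ff → Cc
  Dd is a fork here and Dd is conditioned on, so the path is blocked at Dd.
Path 3: Pp → Ss → Aa ← Cc
  Ss is a chain here and Ss is conditioned on, so the path is blocked at Ss.
Path 4: Pp → Ss → Aa ← Ff → Cc
  Ss is a chain here and Ss is conditioned on, so the path is blocked at Ss.
Path 5: Pp → Ff → Aa ← Cc
  Ff is a chain here and Ff is conditioned on, so the path is blocked at Ff.
Path 6: Pp → Ff → Cc
  Ff is a chain here and Ff is conditioned on, so the path is blocked at Ff.
Since every path is blocked, d-separation holds.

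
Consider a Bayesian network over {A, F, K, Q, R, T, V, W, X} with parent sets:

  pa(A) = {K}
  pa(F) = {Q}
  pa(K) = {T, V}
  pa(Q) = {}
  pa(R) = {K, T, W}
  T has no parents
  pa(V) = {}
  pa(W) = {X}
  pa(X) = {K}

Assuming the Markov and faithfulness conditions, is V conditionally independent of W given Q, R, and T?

No

There are 3 undirected paths between V and W; checking each against the conditioning set {Q, R, T}:
Path 1: V → K ← T → R ← W
  T is a fork here and T is conditioned on, so the path is blocked at T.
Path 2: V → K → X → W
  K is a chain and K is not conditioned on; X is a chain and X is not conditioned on — no node blocks this path, so it is active.
Path 3: V → K → R ← W
  K is a chain and K is not conditioned on; R is a collider and R is conditioned on, which opens it — no node blocks this path, so it is active.
At least one path is unblocked, so d-separation fails.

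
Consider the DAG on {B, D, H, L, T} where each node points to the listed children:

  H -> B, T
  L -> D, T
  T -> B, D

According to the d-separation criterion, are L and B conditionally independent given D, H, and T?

Enumerating the 4 paths from L to B and testing each for blocking by {D, H, T}:
Path 1: L → T → B
  T is a chain here and T is conditioned on, so the path is blocked at T.
Path 2: L → T ← H → B
  H is a fork here and H is conditioned on, so the path is blocked at H.
Path 3: L → D ← T → B
  T is a fork here and T is conditioned on, so the path is blocked at T.
Path 4: L → D ← T ← H → B
  T is a chain here and T is conditioned on, so the path is blocked at T.
Since every path is blocked, d-separation holds.

Yes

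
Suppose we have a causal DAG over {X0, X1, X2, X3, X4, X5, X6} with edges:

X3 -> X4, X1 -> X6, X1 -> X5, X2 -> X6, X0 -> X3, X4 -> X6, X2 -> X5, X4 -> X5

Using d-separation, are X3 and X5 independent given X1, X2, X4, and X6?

Yes — X3 and X5 are d-separated given {X1, X2, X4, X6}.

Enumerating the 3 paths from X3 to X5 and testing each for blocking by {X1, X2, X4, X6}:
Path 1: X3 → X4 → X5
  X4 is a chain here and X4 is conditioned on, so the path is blocked at X4.
Path 2: X3 → X4 → X6 ← X1 → X5
  X4 is a chain here and X4 is conditioned on, so the path is blocked at X4.
Path 3: X3 → X4 → X6 ← X2 → X5
  X4 is a chain here and X4 is conditioned on, so the path is blocked at X4.
Since every path is blocked, d-separation holds.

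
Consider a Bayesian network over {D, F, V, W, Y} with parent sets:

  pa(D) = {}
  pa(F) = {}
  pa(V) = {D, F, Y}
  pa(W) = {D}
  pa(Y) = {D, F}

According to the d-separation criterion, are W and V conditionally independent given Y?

We examine all 3 paths between W and V:
Path 1: W ← D → Y ← F → V
  D is a fork and D is not conditioned on; Y is a collider and Y is conditioned on, which opens it; F is a fork and F is not conditioned on — no node blocks this path, so it is active.
Path 2: W ← D → Y → V
  Y is a chain here and Y is conditioned on, so the path is blocked at Y.
Path 3: W ← D → V
  D is a fork and D is not conditioned on — no node blocks this path, so it is active.
Because an active path exists, W and V are not d-separated.

No — W and V are not d-separated given {Y}.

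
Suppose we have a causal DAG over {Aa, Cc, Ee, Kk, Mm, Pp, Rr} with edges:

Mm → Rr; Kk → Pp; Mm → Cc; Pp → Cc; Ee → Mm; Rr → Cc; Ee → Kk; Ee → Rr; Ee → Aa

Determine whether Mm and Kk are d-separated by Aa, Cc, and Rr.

No — Mm and Kk are not d-separated given {Aa, Cc, Rr}.

6 paths connect Mm and Kk; each must be blocked for d-separation to hold:
Path 1: Mm → Cc ← Rr ← Ee → Kk
  Rr is a chain here and Rr is conditioned on, so the path is blocked at Rr.
Path 2: Mm → Cc ← Pp ← Kk
  Cc is a collider and Cc is conditioned on, which opens it; Pp is a chain and Pp is not conditioned on — no node blocks this path, so it is active.
Path 3: Mm → Rr → Cc ← Pp ← Kk
  Rr is a chain here and Rr is conditioned on, so the path is blocked at Rr.
Path 4: Mm → Rr ← Ee → Kk
  Rr is a collider and Rr is conditioned on, which opens it; Ee is a fork and Ee is not conditioned on — no node blocks this path, so it is active.
Path 5: Mm ← Ee → Kk
  Ee is a fork and Ee is not conditioned on — no node blocks this path, so it is active.
Path 6: Mm ← Ee → Rr → Cc ← Pp ← Kk
  Rr is a chain here and Rr is conditioned on, so the path is blocked at Rr.
Because an active path exists, Mm and Kk are not d-separated.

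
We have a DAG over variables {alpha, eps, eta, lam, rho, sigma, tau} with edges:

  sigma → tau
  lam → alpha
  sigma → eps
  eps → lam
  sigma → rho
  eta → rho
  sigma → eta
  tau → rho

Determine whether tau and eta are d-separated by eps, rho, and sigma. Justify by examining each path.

No

We examine all 4 paths between tau and eta:
  1. tau → rho ← eta — rho:collider[open] ⇒ active
  2. tau → rho ← sigma → eta — rho:collider[open]; sigma:fork[blocks] ⇒ blocked
  3. tau ← sigma → eta — sigma:fork[blocks] ⇒ blocked
  4. tau ← sigma → rho ← eta — sigma:fork[blocks]; rho:collider[open] ⇒ blocked
Because an active path exists, tau and eta are not d-separated.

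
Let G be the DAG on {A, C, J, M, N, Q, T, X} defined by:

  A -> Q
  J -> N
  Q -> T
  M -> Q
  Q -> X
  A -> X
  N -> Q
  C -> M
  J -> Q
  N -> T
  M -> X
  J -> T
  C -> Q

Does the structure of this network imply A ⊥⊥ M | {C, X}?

We examine all 6 paths between A and M:
Path 1: A → Q ← C → M
  C is a fork here and C is conditioned on, so the path is blocked at C.
Path 2: A → Q ← M
  Q is a collider and its descendant X is conditioned on, which opens it — no node blocks this path, so it is active.
Path 3: A → Q → X ← M
  Q is a chain and Q is not conditioned on; X is a collider and X is conditioned on, which opens it — no node blocks this path, so it is active.
Path 4: A → X ← Q ← C → M
  C is a fork here and C is conditioned on, so the path is blocked at C.
Path 5: A → X ← Q ← M
  X is a collider and X is conditioned on, which opens it; Q is a chain and Q is not conditioned on — no node blocks this path, so it is active.
Path 6: A → X ← M
  X is a collider and X is conditioned on, which opens it — no node blocks this path, so it is active.
At least one path is unblocked, so d-separation fails.

No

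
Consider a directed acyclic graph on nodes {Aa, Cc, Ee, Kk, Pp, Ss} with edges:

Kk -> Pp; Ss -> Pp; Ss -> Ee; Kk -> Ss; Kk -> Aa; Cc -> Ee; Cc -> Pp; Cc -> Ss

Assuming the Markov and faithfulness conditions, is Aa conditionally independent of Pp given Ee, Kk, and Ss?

Yes

We examine all 4 paths between Aa and Pp:
Path 1: Aa ← Kk → Pp
  Kk is a fork here and Kk is conditioned on, so the path is blocked at Kk.
Path 2: Aa ← Kk → Ss → Pp
  Kk is a fork here and Kk is conditioned on, so the path is blocked at Kk.
Path 3: Aa ← Kk → Ss → Ee ← Cc → Pp
  Kk is a fork here and Kk is conditioned on, so the path is blocked at Kk.
Path 4: Aa ← Kk → Ss ← Cc → Pp
  Kk is a fork here and Kk is conditioned on, so the path is blocked at Kk.
Since every path is blocked, d-separation holds.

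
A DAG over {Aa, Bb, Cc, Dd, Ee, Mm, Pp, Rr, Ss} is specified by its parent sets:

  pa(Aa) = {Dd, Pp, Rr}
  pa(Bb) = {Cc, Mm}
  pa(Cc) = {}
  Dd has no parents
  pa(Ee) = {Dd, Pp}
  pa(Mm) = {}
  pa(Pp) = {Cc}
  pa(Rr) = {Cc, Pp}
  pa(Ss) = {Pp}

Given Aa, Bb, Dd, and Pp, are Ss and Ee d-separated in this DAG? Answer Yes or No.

We examine all 4 paths between Ss and Ee:
  1. Ss ← Pp ← Cc → Rr → Aa ← Dd → Ee — Pp:chain[blocks]; Cc:fork[open]; Rr:chain[open]; Aa:collider[open]; Dd:fork[blocks] ⇒ blocked
  2. Ss ← Pp → Rr → Aa ← Dd → Ee — Pp:fork[blocks]; Rr:chain[open]; Aa:collider[open]; Dd:fork[blocks] ⇒ blocked
  3. Ss ← Pp → Ee — Pp:fork[blocks] ⇒ blocked
  4. Ss ← Pp → Aa ← Dd → Ee — Pp:fork[blocks]; Aa:collider[open]; Dd:fork[blocks] ⇒ blocked
Since every path is blocked, d-separation holds.

Yes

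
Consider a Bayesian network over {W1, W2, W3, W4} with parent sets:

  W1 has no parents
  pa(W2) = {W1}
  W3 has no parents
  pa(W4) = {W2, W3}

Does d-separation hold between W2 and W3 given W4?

No

The only undirected path from W2 to W3 is:
Path 1: W2 → W4 ← W3
  W4 is a collider and W4 is conditioned on, which opens it — no node blocks this path, so it is active.
At least one path is unblocked, so d-separation fails.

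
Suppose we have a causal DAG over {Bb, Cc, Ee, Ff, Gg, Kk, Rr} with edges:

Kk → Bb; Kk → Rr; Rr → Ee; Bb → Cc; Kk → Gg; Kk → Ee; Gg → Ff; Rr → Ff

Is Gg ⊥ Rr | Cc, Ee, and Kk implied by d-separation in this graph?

Enumerating the 3 paths from Gg to Rr and testing each for blocking by {Cc, Ee, Kk}:
Path 1: Gg → Ff ← Rr
  Ff is a collider here and neither Ff nor any of its descendants is conditioned on, so the collider stays closed — the path is blocked at Ff.
Path 2: Gg ← Kk → Rr
  Kk is a fork here and Kk is conditioned on, so the path is blocked at Kk.
Path 3: Gg ← Kk → Ee ← Rr
  Kk is a fork here and Kk is conditioned on, so the path is blocked at Kk.
Since every path is blocked, d-separation holds.

Yes — Gg and Rr are d-separated given {Cc, Ee, Kk}.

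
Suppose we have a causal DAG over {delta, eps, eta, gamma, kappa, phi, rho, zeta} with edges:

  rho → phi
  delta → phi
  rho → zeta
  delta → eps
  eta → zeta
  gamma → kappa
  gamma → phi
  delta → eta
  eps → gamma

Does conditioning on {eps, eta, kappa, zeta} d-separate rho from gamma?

Yes

There are 4 undirected paths between rho and gamma; checking each against the conditioning set {eps, eta, kappa, zeta}:
Path 1: rho → zeta ← eta ← delta → eps → gamma
  eta is a chain here and eta is conditioned on, so the path is blocked at eta.
Path 2: rho → zeta ← eta ← delta → phi ← gamma
  eta is a chain here and eta is conditioned on, so the path is blocked at eta.
Path 3: rho → phi ← gamma
  phi is a collider here and neither phi nor any of its descendants is conditioned on, so the collider stays closed — the path is blocked at phi.
Path 4: rho → phi ← delta → eps → gamma
  phi is a collider here and neither phi nor any of its descendants is conditioned on, so the collider stays closed — the path is blocked at phi.
Every path is blocked, so rho and gamma are d-separated given {eps, eta, kappa, zeta}.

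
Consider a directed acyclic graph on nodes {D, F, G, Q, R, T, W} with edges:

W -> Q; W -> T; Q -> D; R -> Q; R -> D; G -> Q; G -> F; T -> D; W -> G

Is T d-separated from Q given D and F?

There are 4 undirected paths between T and Q; checking each against the conditioning set {D, F}:
  1. T → D ← R → Q — D:collider[open]; R:fork[open] ⇒ active
  2. T → D ← Q — D:collider[open] ⇒ active
  3. T ← W → G → Q — W:fork[open]; G:chain[open] ⇒ active
  4. T ← W → Q — W:fork[open] ⇒ active
At least one path is unblocked, so d-separation fails.

No — T and Q are not d-separated given {D, F}.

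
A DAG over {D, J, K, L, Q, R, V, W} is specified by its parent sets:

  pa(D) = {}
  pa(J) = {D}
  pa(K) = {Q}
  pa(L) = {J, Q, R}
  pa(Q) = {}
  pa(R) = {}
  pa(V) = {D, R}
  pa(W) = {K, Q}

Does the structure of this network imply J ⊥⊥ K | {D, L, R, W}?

Enumerating the 4 paths from J to K and testing each for blocking by {D, L, R, W}:
Path 1: J → L ← Q → W ← K
  L is a collider and L is conditioned on, which opens it; Q is a fork and Q is not conditioned on; W is a collider and W is conditioned on, which opens it — no node blocks this path, so it is active.
Path 2: J → L ← Q → K
  L is a collider and L is conditioned on, which opens it; Q is a fork and Q is not conditioned on — no node blocks this path, so it is active.
Path 3: J ← D → V ← R → L ← Q → W ← K
  D is a fork here and D is conditioned on, so the path is blocked at D.
Path 4: J ← D → V ← R → L ← Q → K
  D is a fork here and D is conditioned on, so the path is blocked at D.
At least one path is unblocked, so d-separation fails.

No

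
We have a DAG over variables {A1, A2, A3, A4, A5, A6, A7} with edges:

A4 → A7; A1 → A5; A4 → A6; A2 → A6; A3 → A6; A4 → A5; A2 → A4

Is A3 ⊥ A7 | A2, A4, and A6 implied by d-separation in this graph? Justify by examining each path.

Yes

2 paths connect A3 and A7; each must be blocked for d-separation to hold:
Path 1: A3 → A6 ← A2 → A4 → A7
  A2 is a fork here and A2 is conditioned on, so the path is blocked at A2.
Path 2: A3 → A6 ← A4 → A7
  A4 is a fork here and A4 is conditioned on, so the path is blocked at A4.
Every path is blocked, so A3 and A7 are d-separated given {A2, A4, A6}.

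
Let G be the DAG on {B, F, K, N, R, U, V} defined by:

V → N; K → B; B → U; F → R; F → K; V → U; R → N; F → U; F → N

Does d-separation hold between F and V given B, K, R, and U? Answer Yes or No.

There are 4 undirected paths between F and V; checking each against the conditioning set {B, K, R, U}:
Path 1: F → R → N ← V
  R is a chain here and R is conditioned on, so the path is blocked at R.
Path 2: F → U ← V
  U is a collider and U is conditioned on, which opens it — no node blocks this path, so it is active.
Path 3: F → K → B → U ← V
  K is a chain here and K is conditioned on, so the path is blocked at K.
Path 4: F → N ← V
  N is a collider here and neither N nor any of its descendants is conditioned on, so the collider stays closed — the path is blocked at N.
Since the path F → U ← V is active, F and V are not d-separated given {B, K, R, U}.

No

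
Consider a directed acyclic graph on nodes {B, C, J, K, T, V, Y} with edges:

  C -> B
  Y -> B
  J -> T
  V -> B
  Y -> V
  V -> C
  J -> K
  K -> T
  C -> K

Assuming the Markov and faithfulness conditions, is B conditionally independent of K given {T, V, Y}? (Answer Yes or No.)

Enumerating the 3 paths from B to K and testing each for blocking by {T, V, Y}:
Path 1: B ← V → C → K
  V is a fork here and V is conditioned on, so the path is blocked at V.
Path 2: B ← C → K
  C is a fork and C is not conditioned on — no node blocks this path, so it is active.
Path 3: B ← Y → V → C → K
  Y is a fork here and Y is conditioned on, so the path is blocked at Y.
At least one path is unblocked, so d-separation fails.

No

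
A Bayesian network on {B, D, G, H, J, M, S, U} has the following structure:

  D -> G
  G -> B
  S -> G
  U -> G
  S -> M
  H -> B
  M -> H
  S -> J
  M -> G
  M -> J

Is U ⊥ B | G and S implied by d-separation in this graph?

No

4 paths connect U and B; each must be blocked for d-separation to hold:
Path 1: U → G ← M → H → B
  G is a collider and G is conditioned on, which opens it; M is a fork and M is not conditioned on; H is a chain and H is not conditioned on — no node blocks this path, so it is active.
Path 2: U → G → B
  G is a chain here and G is conditioned on, so the path is blocked at G.
Path 3: U → G ← S → M → H → B
  S is a fork here and S is conditioned on, so the path is blocked at S.
Path 4: U → G ← S → J ← M → H → B
  S is a fork here and S is conditioned on, so the path is blocked at S.
Because an active path exists, U and B are not d-separated.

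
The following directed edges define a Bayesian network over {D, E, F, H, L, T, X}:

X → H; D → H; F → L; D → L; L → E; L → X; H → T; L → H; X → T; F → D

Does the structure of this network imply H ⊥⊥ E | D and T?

No — H and E are not d-separated given {D, T}.

Enumerating the 5 paths from H to E and testing each for blocking by {D, T}:
  1. H → T ← X ← L → E — T:collider[open]; X:chain[open]; L:fork[open] ⇒ active
  2. H ← D → L → E — D:fork[blocks]; L:chain[open] ⇒ blocked
  3. H ← D ← F → L → E — D:chain[blocks]; F:fork[open]; L:chain[open] ⇒ blocked
  4. H ← X ← L → E — X:chain[open]; L:fork[open] ⇒ active
  5. H ← L → E — L:fork[open] ⇒ active
At least one path is unblocked, so d-separation fails.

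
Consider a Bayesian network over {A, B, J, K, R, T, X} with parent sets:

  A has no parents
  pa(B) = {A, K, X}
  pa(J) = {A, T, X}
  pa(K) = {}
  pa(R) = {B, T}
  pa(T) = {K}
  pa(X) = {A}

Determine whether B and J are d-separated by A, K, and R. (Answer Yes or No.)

There are 6 undirected paths between B and J; checking each against the conditioning set {A, K, R}:
Path 1: B ← K → T → J
  K is a fork here and K is conditioned on, so the path is blocked at K.
Path 2: B → R ← T → J
  R is a collider and R is conditioned on, which opens it; T is a fork and T is not conditioned on — no node blocks this path, so it is active.
Path 3: B ← A → X → J
  A is a fork here and A is conditioned on, so the path is blocked at A.
Path 4: B ← A → J
  A is a fork here and A is conditioned on, so the path is blocked at A.
Path 5: B ← X ← A → J
  A is a fork here and A is conditioned on, so the path is blocked at A.
Path 6: B ← X → J
  X is a fork and X is not conditioned on — no node blocks this path, so it is active.
Because an active path exists, B and J are not d-separated.

No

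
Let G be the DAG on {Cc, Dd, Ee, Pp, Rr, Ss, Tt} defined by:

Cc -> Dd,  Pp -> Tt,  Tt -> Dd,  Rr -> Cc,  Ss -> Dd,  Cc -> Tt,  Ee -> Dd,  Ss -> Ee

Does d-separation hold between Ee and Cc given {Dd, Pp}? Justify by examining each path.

No

4 paths connect Ee and Cc; each must be blocked for d-separation to hold:
Path 1: Ee → Dd ← Cc
  Dd is a collider and Dd is conditioned on, which opens it — no node blocks this path, so it is active.
Path 2: Ee → Dd ← Tt ← Cc
  Dd is a collider and Dd is conditioned on, which opens it; Tt is a chain and Tt is not conditioned on — no node blocks this path, so it is active.
Path 3: Ee ← Ss → Dd ← Cc
  Ss is a fork and Ss is not conditioned on; Dd is a collider and Dd is conditioned on, which opens it — no node blocks this path, so it is active.
Path 4: Ee ← Ss → Dd ← Tt ← Cc
  Ss is a fork and Ss is not conditioned on; Dd is a collider and Dd is conditioned on, which opens it; Tt is a chain and Tt is not conditioned on — no node blocks this path, so it is active.
At least one path is unblocked, so d-separation fails.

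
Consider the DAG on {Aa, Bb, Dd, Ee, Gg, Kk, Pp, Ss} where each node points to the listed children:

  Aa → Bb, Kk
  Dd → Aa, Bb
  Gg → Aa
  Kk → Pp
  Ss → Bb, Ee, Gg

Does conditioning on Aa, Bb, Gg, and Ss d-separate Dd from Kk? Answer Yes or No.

There are 3 undirected paths between Dd and Kk; checking each against the conditioning set {Aa, Bb, Gg, Ss}:
Path 1: Dd → Aa → Kk
  Aa is a chain here and Aa is conditioned on, so the path is blocked at Aa.
Path 2: Dd → Bb ← Aa → Kk
  Aa is a fork here and Aa is conditioned on, so the path is blocked at Aa.
Path 3: Dd → Bb ← Ss → Gg → Aa → Kk
  Ss is a fork here and Ss is conditioned on, so the path is blocked at Ss.
Every path is blocked, so Dd and Kk are d-separated given {Aa, Bb, Gg, Ss}.

Yes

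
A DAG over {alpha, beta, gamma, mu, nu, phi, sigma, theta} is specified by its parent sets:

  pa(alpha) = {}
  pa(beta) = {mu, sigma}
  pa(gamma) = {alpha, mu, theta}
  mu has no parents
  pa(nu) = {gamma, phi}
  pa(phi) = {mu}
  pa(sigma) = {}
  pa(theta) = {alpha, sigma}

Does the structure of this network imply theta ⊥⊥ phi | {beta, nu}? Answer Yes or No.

No

6 paths connect theta and phi; each must be blocked for d-separation to hold:
Path 1: theta → gamma → nu ← phi
  gamma is a chain and gamma is not conditioned on; nu is a collider and nu is conditioned on, which opens it — no node blocks this path, so it is active.
Path 2: theta → gamma ← mu → phi
  gamma is a collider and its descendant nu is conditioned on, which opens it; mu is a fork and mu is not conditioned on — no node blocks this path, so it is active.
Path 3: theta ← sigma → beta ← mu → gamma → nu ← phi
  sigma is a fork and sigma is not conditioned on; beta is a collider and beta is conditioned on, which opens it; mu is a fork and mu is not conditioned on; gamma is a chain and gamma is not conditioned on; nu is a collider and nu is conditioned on, which opens it — no node blocks this path, so it is active.
Path 4: theta ← sigma → beta ← mu → phi
  sigma is a fork and sigma is not conditioned on; beta is a collider and beta is conditioned on, which opens it; mu is a fork and mu is not conditioned on — no node blocks this path, so it is active.
Path 5: theta ← alpha → gamma → nu ← phi
  alpha is a fork and alpha is not conditioned on; gamma is a chain and gamma is not conditioned on; nu is a collider and nu is conditioned on, which opens it — no node blocks this path, so it is active.
Path 6: theta ← alpha → gamma ← mu → phi
  alpha is a fork and alpha is not conditioned on; gamma is a collider and its descendant nu is conditioned on, which opens it; mu is a fork and mu is not conditioned on — no node blocks this path, so it is active.
Since the path theta → gamma → nu ← phi is active, theta and phi are not d-separated given {beta, nu}.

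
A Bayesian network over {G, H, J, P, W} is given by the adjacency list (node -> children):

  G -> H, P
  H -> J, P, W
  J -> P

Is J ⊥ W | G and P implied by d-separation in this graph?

Enumerating the 3 paths from J to W and testing each for blocking by {G, P}:
Path 1: J → P ← G → H → W
  G is a fork here and G is conditioned on, so the path is blocked at G.
Path 2: J → P ← H → W
  P is a collider and P is conditioned on, which opens it; H is a fork and H is not conditioned on — no node blocks this path, so it is active.
Path 3: J ← H → W
  H is a fork and H is not conditioned on — no node blocks this path, so it is active.
At least one path is unblocked, so d-separation fails.

No — J and W are not d-separated given {G, P}.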